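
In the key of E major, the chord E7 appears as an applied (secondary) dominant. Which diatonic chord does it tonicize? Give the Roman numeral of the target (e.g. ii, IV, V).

The chord is a dominant seventh chord on E.
A dominant resolves down a perfect fifth: E → A. In E major, A is scale degree 4, i.e. IV.

IV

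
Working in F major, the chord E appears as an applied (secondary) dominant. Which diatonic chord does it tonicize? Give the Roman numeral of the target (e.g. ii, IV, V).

iii

The chord is a major triad on E.
A dominant resolves down a perfect fifth: E → A. In F major, A is scale degree 3, i.e. iii.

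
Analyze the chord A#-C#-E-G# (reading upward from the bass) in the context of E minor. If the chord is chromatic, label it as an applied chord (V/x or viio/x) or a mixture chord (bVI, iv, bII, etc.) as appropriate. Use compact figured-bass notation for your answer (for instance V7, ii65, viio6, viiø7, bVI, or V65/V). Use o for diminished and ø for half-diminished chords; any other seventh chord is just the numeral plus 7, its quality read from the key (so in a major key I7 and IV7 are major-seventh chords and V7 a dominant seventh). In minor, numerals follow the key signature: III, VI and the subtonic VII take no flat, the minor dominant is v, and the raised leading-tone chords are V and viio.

Stacked in thirds the chord is A#-C#-E-G#: a half-diminished seventh chord on A#.
A# sits a half step below B (V in E minor); a diminished chord there is the applied leading-tone chord of V.

viiø7/V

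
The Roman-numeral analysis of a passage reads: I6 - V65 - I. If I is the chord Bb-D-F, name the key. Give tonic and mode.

Bb major

The chord Bb is a major triad rooted on Bb; its label is I.
If Bb is scale degree 1 and the mode makes that degree carry a major triad, the tonic is Bb and the mode is major.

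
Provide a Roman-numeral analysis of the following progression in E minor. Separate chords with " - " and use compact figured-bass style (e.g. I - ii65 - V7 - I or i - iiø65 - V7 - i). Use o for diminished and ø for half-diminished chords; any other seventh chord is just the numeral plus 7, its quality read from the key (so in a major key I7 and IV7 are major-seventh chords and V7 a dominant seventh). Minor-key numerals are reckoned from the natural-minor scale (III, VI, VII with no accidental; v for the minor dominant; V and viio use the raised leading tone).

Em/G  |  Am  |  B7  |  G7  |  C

Em/G has root E, degree 1 in E minor, so i6.
Am has root A, degree 4 in E minor, so iv.
B7 has root B, degree 5 in E minor, so V7.
G7 is the secondary dominant of VI (dominant seventh chord on G): V7/VI.
C: root C is the submediant; major triad there is VI.

i6 - iv - V7 - V7/VI - VI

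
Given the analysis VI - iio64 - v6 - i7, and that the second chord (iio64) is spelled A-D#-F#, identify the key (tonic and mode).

C# minor

The anchor chord is a diminished triad on D#, labeled iio64.
If D# is scale degree 2 and the mode makes that degree carry a diminished triad, the tonic is C# and the mode is minor.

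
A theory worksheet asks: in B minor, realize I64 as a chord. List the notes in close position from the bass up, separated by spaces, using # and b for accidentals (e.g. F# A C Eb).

F# B D#

I64 is the major tonic (Picardy third), borrowed from the parallel major. In B minor that root is B.
So the chord is B-D#-F#.
With the 64 figure the chord is in second inversion; from the bass F# upward in close position it reads F#-B-D#.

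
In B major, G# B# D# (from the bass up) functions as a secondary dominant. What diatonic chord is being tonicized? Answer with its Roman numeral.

ii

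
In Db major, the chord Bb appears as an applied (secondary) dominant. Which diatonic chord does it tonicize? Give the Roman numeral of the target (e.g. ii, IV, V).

ii

The chord is a major triad on Bb.
A dominant resolves down a perfect fifth: Bb → Eb. In Db major, Eb is scale degree 2, i.e. ii.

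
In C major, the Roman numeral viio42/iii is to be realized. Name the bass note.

The applied chord viio42/iii is rooted on D#: D#-F#-A-C.
The figure 42 means third inversion — the seventh is in the bass.

C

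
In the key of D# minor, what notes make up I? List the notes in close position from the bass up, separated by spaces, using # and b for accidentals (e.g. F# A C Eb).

D# F## A#

I is the major tonic (Picardy third), borrowed from the parallel major. In D# minor that root is D#.
So the chord is D#-F##-A#.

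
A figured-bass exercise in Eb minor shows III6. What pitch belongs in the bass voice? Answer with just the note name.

Bb

III in Eb minor has root Gb; the chord is Gb-Bb-Db.
The figure 6 means first inversion — the third is in the bass.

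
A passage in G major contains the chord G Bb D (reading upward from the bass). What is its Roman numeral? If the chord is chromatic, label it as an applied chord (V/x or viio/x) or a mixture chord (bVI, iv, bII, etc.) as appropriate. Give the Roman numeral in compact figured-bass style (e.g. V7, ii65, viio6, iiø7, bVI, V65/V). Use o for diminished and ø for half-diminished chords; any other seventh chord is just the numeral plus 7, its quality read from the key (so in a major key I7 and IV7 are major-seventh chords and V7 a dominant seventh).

i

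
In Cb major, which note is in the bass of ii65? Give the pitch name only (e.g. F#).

ii in Cb major has root Db; the chord is Db-Fb-Ab-Cb.
The figure 65 means first inversion — the third is in the bass.

Fb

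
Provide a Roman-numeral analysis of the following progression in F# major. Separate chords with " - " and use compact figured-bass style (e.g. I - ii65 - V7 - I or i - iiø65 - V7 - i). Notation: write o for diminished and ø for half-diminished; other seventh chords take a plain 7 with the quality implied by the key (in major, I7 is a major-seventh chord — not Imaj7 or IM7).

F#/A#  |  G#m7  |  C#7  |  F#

F#/A#: root F# is the tonic; major triad there is I6.
G#m7 has root G#, degree 2 in F# major, so ii7.
C#7: root C# is the dominant; dominant seventh chord there is V7.
F#: root F# is the tonic; major triad there is I.

I6 - ii7 - V7 - I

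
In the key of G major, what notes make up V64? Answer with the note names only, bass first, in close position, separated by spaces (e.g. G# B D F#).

A D F#

In G major, the dominant is D, and the diatonic chord built there is a major triad.
That chord is spelled D-F#-A.
The figured bass 64 indicates second inversion, placing the fifth (A) in the bass: A-D-F#.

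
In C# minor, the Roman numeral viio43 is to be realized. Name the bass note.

viio in C# minor has root B#; the chord is B#-D#-F#-A.
The figure 43 means second inversion — the fifth is in the bass.

F#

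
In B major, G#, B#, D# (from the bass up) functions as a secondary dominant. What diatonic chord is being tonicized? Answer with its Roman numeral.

The chord is a major triad on G#.
A dominant resolves down a perfect fifth: G# → C#. In B major, C# is scale degree 2, i.e. ii.

ii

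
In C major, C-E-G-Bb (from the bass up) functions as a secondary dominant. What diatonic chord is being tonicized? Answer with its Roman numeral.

IV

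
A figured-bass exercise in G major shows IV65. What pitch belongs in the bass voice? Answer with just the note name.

E

IV in G major has root C; the chord is C-E-G-B.
The figure 65 means first inversion — the third is in the bass.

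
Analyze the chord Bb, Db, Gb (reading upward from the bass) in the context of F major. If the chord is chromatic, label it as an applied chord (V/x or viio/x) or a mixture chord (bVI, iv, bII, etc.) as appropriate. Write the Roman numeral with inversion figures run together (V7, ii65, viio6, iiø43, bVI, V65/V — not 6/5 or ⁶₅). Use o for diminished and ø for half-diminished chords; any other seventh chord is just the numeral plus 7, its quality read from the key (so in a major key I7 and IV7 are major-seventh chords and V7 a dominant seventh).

bII6

The pitches Gb-Bb-Db form a major triad rooted on Gb.
Gb is the lowered second degree of F major (diatonic 2 would be G). This is the Neapolitan sixth — a major triad on the lowered second degree, here in its customary first inversion.
With Bb in the bass the chord is in first inversion, so the figured bass is 6.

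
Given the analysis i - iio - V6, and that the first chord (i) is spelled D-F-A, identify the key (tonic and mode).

The chord Dm is a minor triad rooted on D; its label is i.
If D is scale degree 1 and the mode makes that degree carry a minor triad, the tonic is D and the mode is minor.

D minor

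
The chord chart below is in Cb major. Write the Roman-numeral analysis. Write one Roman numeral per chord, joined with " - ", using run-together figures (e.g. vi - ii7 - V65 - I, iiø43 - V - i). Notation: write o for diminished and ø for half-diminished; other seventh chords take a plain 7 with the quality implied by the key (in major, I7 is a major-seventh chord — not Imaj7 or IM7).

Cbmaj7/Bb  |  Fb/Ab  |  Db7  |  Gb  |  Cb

Cbmaj7/Bb: major seventh chord on Cb = scale degree 1 → I42.
Fb/Ab has root Fb, degree 4 in Cb major, so IV6.
Db7 is the secondary dominant of V (dominant seventh chord on Db): V7/V.
Gb: major triad on Gb = scale degree 5 → V.
Cb: root Cb is the tonic; major triad there is I.

I42 - IV6 - V7/V - V - I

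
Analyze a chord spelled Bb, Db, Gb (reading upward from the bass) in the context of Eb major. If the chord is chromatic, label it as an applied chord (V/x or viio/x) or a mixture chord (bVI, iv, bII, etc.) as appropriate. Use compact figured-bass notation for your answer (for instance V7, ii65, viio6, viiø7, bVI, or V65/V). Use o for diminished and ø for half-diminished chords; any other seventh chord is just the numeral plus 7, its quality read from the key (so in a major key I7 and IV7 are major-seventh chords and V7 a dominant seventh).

Stacked in thirds the chord is Gb-Bb-Db: a major triad on Gb.
Gb is the lowered third degree of Eb major (diatonic 3 would be G). This is a major triad on the lowered third degree, borrowed from the parallel minor.
With Bb in the bass the chord is in first inversion, so the figured bass is 6.

bIII6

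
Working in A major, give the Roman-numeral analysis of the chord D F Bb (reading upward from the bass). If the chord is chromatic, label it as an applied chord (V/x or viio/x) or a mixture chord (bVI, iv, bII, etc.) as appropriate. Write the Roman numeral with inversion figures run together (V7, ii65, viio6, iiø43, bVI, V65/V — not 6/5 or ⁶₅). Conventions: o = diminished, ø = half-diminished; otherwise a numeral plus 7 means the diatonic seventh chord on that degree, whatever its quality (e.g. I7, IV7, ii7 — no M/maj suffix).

bII6

The pitches Bb-D-F form a major triad rooted on Bb.
Bb is the lowered second degree of A major (diatonic 2 would be B). This is the Neapolitan sixth — a major triad on the lowered second degree, here in its customary first inversion.
With D in the bass the chord is in first inversion, so the figured bass is 6.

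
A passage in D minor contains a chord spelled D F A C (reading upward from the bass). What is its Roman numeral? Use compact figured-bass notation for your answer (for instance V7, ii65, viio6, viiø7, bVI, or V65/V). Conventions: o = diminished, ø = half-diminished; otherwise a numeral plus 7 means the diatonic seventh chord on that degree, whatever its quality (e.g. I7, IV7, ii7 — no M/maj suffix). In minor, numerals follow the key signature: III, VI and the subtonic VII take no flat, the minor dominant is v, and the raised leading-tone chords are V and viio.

i7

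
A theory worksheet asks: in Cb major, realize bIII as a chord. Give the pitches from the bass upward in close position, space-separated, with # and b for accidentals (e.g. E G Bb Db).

Ebb Gb Bbb

bIII is a major triad on the lowered third degree, borrowed from the parallel minor. In Cb major that root is Ebb.
So the chord is Ebb-Gb-Bbb.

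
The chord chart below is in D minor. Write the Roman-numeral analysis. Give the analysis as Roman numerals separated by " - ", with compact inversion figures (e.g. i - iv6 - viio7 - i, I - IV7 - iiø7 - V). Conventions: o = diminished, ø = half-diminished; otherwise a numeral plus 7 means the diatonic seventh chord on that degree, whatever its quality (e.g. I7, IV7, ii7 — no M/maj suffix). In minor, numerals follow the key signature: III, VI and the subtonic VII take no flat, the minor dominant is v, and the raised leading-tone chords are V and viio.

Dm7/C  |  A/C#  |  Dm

i42 - V6 - i

Dm7/C has root D, degree 1 in D minor, so i42.
A/C#: root A is the dominant; major triad there is V6.
Dm: root D is the tonic; minor triad there is i.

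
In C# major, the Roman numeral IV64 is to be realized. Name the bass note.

IV in C# major has root F#; the chord is F#-A#-C#.
The figure 64 means second inversion — the fifth is in the bass.

C#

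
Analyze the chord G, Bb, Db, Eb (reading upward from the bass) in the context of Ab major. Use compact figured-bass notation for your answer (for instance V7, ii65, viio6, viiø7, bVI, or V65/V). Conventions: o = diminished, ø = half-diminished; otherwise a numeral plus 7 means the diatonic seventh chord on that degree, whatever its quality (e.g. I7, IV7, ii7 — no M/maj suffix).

V65

The pitches Eb-G-Bb-Db form a dominant seventh chord rooted on Eb.
In Ab major, Eb is the dominant; the diatonic dominant seventh chord there is V7.
With G in the bass the chord is in first inversion, so the figured bass is 65.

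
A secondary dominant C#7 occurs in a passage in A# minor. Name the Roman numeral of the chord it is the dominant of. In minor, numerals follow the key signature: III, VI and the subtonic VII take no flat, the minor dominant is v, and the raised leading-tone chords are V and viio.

VI

The chord is a dominant seventh chord on C#.
A dominant resolves down a perfect fifth: C# → F#. In A# minor, F# is scale degree 6, i.e. VI.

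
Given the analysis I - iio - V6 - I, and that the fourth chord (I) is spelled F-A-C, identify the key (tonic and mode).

I is given as F-A-C — a major triad with root F.
If F is scale degree 1 and the mode makes that degree carry a major triad, the tonic is F and the mode is major.

F major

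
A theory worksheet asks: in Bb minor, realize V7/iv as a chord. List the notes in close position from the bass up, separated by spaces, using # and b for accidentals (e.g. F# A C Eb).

The slash means an applied dominant: we want the dominant of iv. In Bb minor, iv is Eb minor, and its dominant is built on Bb.
Building a dominant seventh chord on Bb gives Bb-D-F-Ab.

Bb D F Ab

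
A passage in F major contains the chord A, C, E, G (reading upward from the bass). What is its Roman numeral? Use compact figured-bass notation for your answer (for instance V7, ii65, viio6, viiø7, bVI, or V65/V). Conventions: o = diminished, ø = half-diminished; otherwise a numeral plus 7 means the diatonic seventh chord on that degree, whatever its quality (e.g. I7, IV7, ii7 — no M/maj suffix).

The pitches A-C-E-G form a minor seventh chord rooted on A.
A is scale degree 3 in F major, and a minor seventh chord on that degree is written iii7.

iii7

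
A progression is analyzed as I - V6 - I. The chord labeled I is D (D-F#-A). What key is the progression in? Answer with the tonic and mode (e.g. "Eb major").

D major

The chord D is a major triad rooted on D; its label is I.
If D is scale degree 1 and the mode makes that degree carry a major triad, the tonic is D and the mode is major.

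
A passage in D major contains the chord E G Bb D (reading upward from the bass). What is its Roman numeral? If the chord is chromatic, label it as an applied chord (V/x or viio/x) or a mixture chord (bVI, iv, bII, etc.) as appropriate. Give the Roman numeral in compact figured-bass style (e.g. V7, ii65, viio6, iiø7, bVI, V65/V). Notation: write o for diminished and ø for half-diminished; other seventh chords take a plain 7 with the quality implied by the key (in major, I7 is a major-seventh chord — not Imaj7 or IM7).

iiø7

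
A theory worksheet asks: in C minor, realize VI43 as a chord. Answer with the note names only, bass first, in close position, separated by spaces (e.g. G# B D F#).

In C minor, the sixth degree is Ab, and the diatonic chord built there is a major seventh chord.
Stacking thirds from Ab gives Ab-C-Eb-G.
The figured bass 43 indicates second inversion, placing the fifth (Eb) in the bass: Eb-G-Ab-C.

Eb G Ab C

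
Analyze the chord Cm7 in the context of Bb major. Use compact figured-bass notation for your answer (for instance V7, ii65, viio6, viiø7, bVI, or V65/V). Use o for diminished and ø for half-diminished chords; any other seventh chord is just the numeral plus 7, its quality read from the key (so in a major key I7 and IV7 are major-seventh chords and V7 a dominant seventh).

ii7

The pitches C-Eb-G-Bb form a minor seventh chord rooted on C.
C is scale degree 2 in Bb major, and a minor seventh chord on that degree is written ii7.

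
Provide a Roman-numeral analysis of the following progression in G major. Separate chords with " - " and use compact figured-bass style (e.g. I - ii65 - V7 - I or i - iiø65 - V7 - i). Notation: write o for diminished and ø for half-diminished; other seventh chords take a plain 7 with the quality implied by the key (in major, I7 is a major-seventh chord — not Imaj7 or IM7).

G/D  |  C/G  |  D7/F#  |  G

G/D has root G, degree 1 in G major, so I64.
C/G has root C, degree 4 in G major, so IV64.
D7/F#: dominant seventh chord on D = scale degree 5 → V65.
G: major triad on G = scale degree 1 → I.

I64 - IV64 - V65 - I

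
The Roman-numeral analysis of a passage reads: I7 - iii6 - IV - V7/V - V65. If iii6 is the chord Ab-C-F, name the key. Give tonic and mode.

iii6 is given as Ab-C-F — a minor triad with root F.
If F is scale degree 3 and the mode makes that degree carry a minor triad, the tonic is Db and the mode is major.

Db major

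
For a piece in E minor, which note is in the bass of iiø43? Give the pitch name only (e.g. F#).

iiø in E minor has root F#; the chord is F#-A-C-E.
The figure 43 means second inversion — the fifth is in the bass.

C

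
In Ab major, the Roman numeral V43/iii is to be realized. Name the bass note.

D

The applied chord V43/iii is rooted on G: G-B-D-F.
The figure 43 means second inversion — the fifth is in the bass.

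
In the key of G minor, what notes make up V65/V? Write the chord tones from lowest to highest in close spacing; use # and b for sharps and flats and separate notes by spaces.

The slash means an applied dominant: we want the dominant of V. In G minor, V is D major, and its dominant is built on A.
Building a dominant seventh chord on A gives A-C#-E-G.
With the 65 figure the chord is in first inversion; from the bass C# upward in close position it reads C#-E-G-A.

C# E G A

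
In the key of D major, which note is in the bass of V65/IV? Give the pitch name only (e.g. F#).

F#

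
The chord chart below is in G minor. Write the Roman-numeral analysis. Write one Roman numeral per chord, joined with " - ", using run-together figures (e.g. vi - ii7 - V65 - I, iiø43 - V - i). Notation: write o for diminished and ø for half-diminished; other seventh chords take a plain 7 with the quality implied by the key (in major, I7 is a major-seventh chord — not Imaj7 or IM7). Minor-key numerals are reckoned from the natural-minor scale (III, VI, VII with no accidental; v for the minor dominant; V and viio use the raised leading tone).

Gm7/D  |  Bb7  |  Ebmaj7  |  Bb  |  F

Gm7/D: minor seventh chord on G = scale degree 1 → i43.
Bb7: a dominant seventh chord on Bb, the applied dominant of VI → V7/VI.
Ebmaj7: major seventh chord on Eb = scale degree 6 → VI7.
Bb has root Bb, degree 3 in G minor, so III.
F: root F is the subtonic; major triad there is VII.

i43 - V7/VI - VI7 - III - VII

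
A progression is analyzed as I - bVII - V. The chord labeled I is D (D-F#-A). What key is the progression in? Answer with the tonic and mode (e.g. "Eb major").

D major

The chord D is a major triad rooted on D; its label is I.
If D is scale degree 1 and the mode makes that degree carry a major triad, the tonic is D and the mode is major.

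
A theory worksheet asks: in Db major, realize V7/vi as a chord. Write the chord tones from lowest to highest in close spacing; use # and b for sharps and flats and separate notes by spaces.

V7/vi is a secondary dominant — the dominant seventh of vi. vi in Db major is Bb, so the applied chord's root is F, a perfect fifth above.
Building a dominant seventh chord on F gives F-A-C-Eb.

F A C Eb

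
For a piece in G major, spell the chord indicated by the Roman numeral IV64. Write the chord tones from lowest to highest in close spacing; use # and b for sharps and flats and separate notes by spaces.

The numeral's case and figure indicate a major triad. In G major its root, scale degree 4, is C.
Stacking thirds from C gives C-E-G.
With the 64 figure the chord is in second inversion; from the bass G upward in close position it reads G-C-E.

G C E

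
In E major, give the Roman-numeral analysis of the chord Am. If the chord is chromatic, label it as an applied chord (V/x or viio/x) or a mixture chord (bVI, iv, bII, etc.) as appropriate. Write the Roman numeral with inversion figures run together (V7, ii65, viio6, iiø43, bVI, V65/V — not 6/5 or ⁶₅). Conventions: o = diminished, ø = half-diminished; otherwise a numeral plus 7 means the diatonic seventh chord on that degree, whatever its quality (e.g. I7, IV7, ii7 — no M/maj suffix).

iv

Stacked in thirds the chord is A-C-E: a minor triad on A.
A is the fourth degree of E major. This is the minor subdominant, borrowed from the parallel minor.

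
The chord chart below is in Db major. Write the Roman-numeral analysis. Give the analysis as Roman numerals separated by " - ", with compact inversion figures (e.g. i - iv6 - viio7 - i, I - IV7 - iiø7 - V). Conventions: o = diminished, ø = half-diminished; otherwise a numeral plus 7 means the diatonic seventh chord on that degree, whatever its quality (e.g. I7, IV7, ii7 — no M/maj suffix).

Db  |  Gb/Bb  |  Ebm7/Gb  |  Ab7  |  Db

I - IV6 - ii65 - V7 - I

Db: root Db is the tonic; major triad there is I.
Gb/Bb: root Gb is the subdominant; major triad there is IV6.
Ebm7/Gb: minor seventh chord on Eb = scale degree 2 → ii65.
Ab7 has root Ab, degree 5 in Db major, so V7.
Db has root Db, degree 1 in Db major, so I.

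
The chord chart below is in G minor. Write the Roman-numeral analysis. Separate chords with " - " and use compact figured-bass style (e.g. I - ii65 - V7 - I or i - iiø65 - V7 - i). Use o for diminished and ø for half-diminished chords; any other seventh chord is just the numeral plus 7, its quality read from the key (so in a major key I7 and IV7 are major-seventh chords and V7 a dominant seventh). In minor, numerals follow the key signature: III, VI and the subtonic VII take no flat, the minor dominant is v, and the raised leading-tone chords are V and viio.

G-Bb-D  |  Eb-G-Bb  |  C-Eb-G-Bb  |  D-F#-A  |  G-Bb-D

i - VI - iv7 - V - i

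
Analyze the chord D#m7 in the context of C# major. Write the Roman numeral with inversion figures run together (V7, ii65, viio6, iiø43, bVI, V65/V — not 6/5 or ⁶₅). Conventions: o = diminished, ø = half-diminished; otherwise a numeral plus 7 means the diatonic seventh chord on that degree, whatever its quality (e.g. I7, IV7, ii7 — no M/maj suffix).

ii7

Stacked in thirds the chord is D#-F#-A#-C#: a minor seventh chord on D#.
D# is scale degree 2 in C# major, and a minor seventh chord on that degree is written ii7.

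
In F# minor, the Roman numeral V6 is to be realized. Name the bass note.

E#

V in F# minor has root C#; the chord is C#-E#-G#.
The figure 6 means first inversion — the third is in the bass.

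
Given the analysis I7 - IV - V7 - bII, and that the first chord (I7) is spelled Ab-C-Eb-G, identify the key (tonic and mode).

The chord Abmaj7 is a major seventh chord rooted on Ab; its label is I7.
If Ab is scale degree 1 and the mode makes that degree carry a major seventh chord, the tonic is Ab and the mode is major.

Ab major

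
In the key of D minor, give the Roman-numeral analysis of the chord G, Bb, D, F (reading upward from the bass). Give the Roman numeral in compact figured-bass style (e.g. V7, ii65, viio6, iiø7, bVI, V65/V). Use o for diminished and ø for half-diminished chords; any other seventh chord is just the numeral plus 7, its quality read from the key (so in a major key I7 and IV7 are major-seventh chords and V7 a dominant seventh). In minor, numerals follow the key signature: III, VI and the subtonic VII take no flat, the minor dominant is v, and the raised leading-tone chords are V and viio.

iv7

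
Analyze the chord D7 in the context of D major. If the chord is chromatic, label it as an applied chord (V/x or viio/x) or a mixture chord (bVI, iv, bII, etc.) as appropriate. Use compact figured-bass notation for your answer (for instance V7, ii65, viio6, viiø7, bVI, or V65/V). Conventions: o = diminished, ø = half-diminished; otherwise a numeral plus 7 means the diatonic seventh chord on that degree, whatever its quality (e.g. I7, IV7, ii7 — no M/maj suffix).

Stacked in thirds the chord is D-F#-A-C: a dominant seventh chord on D.
D is not a diatonic chord root with this quality in D major, but it lies a perfect fifth above G (IV), so the chord functions as an applied dominant of IV.

V7/IV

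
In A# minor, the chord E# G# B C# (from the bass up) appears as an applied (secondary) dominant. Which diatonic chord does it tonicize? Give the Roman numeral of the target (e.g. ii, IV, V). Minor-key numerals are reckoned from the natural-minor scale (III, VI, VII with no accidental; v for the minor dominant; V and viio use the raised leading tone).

The chord is a dominant seventh chord on C#.
A dominant resolves down a perfect fifth: C# → F#. In A# minor, F# is scale degree 6, i.e. VI.

VI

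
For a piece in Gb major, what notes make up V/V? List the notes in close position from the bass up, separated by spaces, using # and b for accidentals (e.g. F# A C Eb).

Ab C Eb

The slash means an applied dominant: we want the dominant of V. In Gb major, V is Db major, and its dominant is built on Ab.
Building a major triad on Ab gives Ab-C-Eb.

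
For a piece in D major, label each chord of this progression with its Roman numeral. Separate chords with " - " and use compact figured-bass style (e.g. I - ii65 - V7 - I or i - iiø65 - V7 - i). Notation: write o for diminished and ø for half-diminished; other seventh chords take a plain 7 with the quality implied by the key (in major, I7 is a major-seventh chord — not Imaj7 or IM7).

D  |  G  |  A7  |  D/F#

I - IV - V7 - I6

D has root D, degree 1 in D major, so I.
G: root G is the subdominant; major triad there is IV.
A7: root A is the dominant; dominant seventh chord there is V7.
D/F#: major triad on D = scale degree 1 → I6.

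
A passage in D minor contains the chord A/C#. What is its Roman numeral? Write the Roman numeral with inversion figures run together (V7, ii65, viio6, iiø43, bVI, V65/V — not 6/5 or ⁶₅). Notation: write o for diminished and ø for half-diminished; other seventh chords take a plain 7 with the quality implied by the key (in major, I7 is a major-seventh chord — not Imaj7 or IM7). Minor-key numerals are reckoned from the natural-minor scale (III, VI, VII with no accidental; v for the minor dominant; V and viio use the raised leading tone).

V6

The pitches A-C#-E form a major triad rooted on A.
A is scale degree 5 in D minor, and a major triad on that degree is written V.
With C# in the bass the chord is in first inversion, so the figured bass is 6.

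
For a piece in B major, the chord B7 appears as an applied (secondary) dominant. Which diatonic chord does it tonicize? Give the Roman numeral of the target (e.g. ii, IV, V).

IV

The chord is a dominant seventh chord on B.
A dominant resolves down a perfect fifth: B → E. In B major, E is scale degree 4, i.e. IV.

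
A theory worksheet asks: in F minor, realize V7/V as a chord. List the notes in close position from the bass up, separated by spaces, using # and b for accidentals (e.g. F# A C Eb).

G B D F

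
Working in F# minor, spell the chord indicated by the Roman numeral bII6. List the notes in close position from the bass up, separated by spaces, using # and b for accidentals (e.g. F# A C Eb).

Scale degree 2 in F# minor is G#; lowering it a half step gives G. bII6 is the Neapolitan sixth — a major triad on the lowered second degree, here in its customary first inversion.
So the chord is G-B-D, a major triad.
The figured bass 6 indicates first inversion, placing the third (B) in the bass: B-D-G.

B D G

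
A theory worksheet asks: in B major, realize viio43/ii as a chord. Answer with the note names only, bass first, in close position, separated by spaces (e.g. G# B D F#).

The slash marks an applied leading-tone chord: viio of ii. In B major, ii is C#, so the leading tone to it is B#, a half step below.
Building a fully diminished seventh chord on B# gives B#-D#-F#-A.
With the 43 figure the chord is in second inversion; from the bass F# upward in close position it reads F#-A-B#-D#.

F# A B# D#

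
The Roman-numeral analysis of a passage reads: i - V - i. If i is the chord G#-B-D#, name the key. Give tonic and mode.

G# minor

The chord G#m is a minor triad rooted on G#; its label is i.
If G# is scale degree 1 and the mode makes that degree carry a minor triad, the tonic is G# and the mode is minor.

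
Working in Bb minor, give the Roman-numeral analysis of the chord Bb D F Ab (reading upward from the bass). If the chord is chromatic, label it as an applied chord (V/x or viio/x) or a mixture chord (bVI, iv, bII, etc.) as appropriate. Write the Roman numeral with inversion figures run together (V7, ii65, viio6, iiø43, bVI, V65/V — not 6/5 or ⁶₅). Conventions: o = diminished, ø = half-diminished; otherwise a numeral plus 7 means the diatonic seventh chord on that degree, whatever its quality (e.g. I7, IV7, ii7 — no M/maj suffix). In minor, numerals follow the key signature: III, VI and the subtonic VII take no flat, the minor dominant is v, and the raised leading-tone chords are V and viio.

The pitches Bb-D-F-Ab form a dominant seventh chord rooted on Bb.
Bb is not a diatonic chord root with this quality in Bb minor, but it lies a perfect fifth above Eb (iv), so the chord functions as an applied dominant of iv.

V7/iv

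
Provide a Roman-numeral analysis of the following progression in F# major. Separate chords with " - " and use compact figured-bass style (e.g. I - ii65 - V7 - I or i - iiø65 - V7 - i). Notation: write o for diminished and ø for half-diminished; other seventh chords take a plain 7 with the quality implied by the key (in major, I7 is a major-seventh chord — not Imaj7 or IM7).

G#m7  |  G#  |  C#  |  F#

ii7 - V/V - V - I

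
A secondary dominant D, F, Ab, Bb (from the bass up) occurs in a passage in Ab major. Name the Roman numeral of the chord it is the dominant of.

The chord is a dominant seventh chord on Bb.
A dominant resolves down a perfect fifth: Bb → Eb. In Ab major, Eb is scale degree 5, i.e. V.

V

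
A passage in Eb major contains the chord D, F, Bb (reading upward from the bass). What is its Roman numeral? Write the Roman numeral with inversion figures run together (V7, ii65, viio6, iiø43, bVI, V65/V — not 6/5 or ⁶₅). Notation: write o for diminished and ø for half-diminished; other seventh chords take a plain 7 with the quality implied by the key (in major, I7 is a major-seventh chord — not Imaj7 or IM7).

V6

Stacked in thirds the chord is Bb-D-F: a major triad on Bb.
In Eb major, Bb is the dominant; the diatonic major triad there is V.
With D in the bass the chord is in first inversion, so the figured bass is 6.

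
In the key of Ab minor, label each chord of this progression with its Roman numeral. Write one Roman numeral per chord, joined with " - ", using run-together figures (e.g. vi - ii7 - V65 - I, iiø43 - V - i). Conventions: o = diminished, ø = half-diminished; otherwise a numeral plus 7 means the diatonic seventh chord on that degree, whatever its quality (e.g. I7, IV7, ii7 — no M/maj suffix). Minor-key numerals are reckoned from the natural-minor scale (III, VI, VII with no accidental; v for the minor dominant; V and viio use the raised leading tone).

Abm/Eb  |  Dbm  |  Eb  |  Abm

i64 - iv - V - i

Abm/Eb: minor triad on Ab = scale degree 1 → i64.
Dbm: root Db is the subdominant; minor triad there is iv.
Eb: root Eb is the dominant; major triad there is V.
Abm has root Ab, degree 1 in Ab minor, so i.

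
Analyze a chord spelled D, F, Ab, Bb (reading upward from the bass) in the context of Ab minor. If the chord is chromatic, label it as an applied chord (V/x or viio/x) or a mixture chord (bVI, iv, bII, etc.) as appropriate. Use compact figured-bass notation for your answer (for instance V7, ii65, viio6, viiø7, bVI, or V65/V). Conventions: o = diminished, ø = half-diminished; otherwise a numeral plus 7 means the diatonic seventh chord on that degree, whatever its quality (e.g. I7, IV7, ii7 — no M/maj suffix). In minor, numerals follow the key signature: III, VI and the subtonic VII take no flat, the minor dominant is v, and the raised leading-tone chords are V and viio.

V65/V

The pitches Bb-D-F-Ab form a dominant seventh chord rooted on Bb.
Bb is not a diatonic chord root with this quality in Ab minor, but it lies a perfect fifth above Eb (V), so the chord functions as an applied dominant of V.
With D in the bass the chord is in first inversion, so the figured bass is 65.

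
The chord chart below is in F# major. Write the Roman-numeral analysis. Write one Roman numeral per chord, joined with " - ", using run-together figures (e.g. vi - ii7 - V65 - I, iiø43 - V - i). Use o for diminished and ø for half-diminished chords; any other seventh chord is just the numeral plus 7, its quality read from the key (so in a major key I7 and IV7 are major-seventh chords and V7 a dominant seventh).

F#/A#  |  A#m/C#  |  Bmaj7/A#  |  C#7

F#/A#: major triad on F# = scale degree 1 → I6.
A#m/C#: root A# is the mediant; minor triad there is iii6.
Bmaj7/A#: major seventh chord on B = scale degree 4 → IV42.
C#7: dominant seventh chord on C# = scale degree 5 → V7.

I6 - iii6 - IV42 - V7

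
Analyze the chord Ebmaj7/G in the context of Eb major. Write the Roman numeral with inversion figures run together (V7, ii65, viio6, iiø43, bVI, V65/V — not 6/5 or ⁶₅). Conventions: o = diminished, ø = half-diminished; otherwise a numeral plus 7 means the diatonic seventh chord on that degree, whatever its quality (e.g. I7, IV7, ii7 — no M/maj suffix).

I65

Stacked in thirds the chord is Eb-G-Bb-D: a major seventh chord on Eb.
Eb is scale degree 1 in Eb major, and a major seventh chord on that degree is written I7.
With G in the bass the chord is in first inversion, so the figured bass is 65.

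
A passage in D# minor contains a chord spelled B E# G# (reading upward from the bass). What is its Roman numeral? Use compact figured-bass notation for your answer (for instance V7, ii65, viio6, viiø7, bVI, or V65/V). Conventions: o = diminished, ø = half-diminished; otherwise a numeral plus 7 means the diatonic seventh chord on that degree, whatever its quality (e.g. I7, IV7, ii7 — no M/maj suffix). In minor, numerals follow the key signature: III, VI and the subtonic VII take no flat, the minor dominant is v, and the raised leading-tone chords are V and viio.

The pitches E#-G#-B form a diminished triad rooted on E#.
E# is scale degree 2 in D# minor, and a diminished triad on that degree is written iio.
With B in the bass the chord is in second inversion, so the figured bass is 64.

iio64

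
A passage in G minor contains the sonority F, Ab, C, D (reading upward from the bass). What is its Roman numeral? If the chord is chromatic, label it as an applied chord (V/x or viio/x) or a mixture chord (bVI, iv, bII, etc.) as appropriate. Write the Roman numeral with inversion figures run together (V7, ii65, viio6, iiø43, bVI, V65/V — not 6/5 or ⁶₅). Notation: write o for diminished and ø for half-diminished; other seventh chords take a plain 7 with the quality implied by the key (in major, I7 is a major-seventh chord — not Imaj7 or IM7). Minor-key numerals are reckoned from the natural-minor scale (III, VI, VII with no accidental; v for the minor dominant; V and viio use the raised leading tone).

viiø65/VI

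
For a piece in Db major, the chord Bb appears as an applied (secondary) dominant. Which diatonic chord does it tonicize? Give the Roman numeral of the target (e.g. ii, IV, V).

The chord is a major triad on Bb.
A dominant resolves down a perfect fifth: Bb → Eb. In Db major, Eb is scale degree 2, i.e. ii.

ii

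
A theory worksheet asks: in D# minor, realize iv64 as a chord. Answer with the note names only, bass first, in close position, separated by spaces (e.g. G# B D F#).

In D# minor, the subdominant is G#, and the diatonic chord built there is a minor triad.
That chord is spelled G#-B-D#.
With the 64 figure the chord is in second inversion; from the bass D# upward in close position it reads D#-G#-B.

D# G# B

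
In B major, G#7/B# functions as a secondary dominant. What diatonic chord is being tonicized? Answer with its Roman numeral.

ii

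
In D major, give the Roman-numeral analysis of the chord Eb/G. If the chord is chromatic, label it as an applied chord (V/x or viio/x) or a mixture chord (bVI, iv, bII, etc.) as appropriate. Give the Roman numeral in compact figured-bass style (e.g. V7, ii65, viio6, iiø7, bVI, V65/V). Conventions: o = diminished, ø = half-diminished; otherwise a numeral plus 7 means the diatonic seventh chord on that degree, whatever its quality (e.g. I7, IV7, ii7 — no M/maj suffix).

Stacked in thirds the chord is Eb-G-Bb: a major triad on Eb.
Eb is the lowered second degree of D major (diatonic 2 would be E). This is the Neapolitan sixth — a major triad on the lowered second degree, here in its customary first inversion.
With G in the bass the chord is in first inversion, so the figured bass is 6.

bII6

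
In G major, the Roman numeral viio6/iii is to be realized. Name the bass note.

C#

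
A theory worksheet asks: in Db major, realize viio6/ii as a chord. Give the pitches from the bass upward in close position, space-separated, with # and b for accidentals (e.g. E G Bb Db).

F Ab D

The slash marks an applied leading-tone chord: viio of ii. In Db major, ii is Eb, so the leading tone to it is D, a half step below.
Building a diminished triad on D gives D-F-Ab.
The figured bass 6 indicates first inversion, placing the third (F) in the bass: F-Ab-D.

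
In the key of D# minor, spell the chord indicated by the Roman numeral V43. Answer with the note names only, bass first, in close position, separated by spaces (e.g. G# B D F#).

In D# minor, scale degree 5 is A#. The dominant is major (leading tone raised), so V is a dominant seventh chord.
Stacking thirds from A# gives A#-C##-E#-G#.
With the 43 figure the chord is in second inversion; from the bass E# upward in close position it reads E#-G#-A#-C##.

E# G# A# C##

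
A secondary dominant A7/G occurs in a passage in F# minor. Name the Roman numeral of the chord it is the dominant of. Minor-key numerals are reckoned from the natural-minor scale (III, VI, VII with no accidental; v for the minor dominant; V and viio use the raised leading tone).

The chord is a dominant seventh chord on A.
A dominant resolves down a perfect fifth: A → D. In F# minor, D is scale degree 6, i.e. VI.

VI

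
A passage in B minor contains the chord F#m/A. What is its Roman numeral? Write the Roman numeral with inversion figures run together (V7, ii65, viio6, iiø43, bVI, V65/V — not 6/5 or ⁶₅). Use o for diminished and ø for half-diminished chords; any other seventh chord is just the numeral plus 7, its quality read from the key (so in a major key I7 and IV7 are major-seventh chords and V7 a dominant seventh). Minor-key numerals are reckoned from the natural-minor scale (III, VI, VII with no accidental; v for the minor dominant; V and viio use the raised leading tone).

v6

Stacked in thirds the chord is F#-A-C#: a minor triad on F#.
In B minor, F# is the dominant; the diatonic minor triad there is v.
With A in the bass the chord is in first inversion, so the figured bass is 6.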